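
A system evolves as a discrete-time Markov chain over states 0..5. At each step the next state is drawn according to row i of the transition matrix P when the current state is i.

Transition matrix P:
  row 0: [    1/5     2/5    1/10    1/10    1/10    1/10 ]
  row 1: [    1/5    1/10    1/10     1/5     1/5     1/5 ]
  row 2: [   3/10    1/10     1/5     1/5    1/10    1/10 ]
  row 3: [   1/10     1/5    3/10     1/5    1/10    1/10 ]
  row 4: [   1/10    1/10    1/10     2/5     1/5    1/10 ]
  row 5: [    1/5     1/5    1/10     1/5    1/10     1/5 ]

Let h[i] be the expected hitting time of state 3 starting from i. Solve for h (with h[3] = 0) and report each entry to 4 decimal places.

h = [5.2992, 4.7346, 4.8986, 0.0000, 3.7210, 4.8359]

First-step conditioning: h[3] = 0; for i ≠ 3, h[i] = 1 + Σ_k P[i][k]·h[k].
  h[0] = 1 + 1/5·h[0] + 2/5·h[1] + 1/10·h[2] + 1/10·h[4] + 1/10·h[5]
  h[1] = 1 + 1/5·h[0] + 1/10·h[1] + 1/10·h[2] + 1/5·h[4] + 1/5·h[5]
  h[2] = 1 + 3/10·h[0] + 1/10·h[1] + 1/5·h[2] + 1/10·h[4] + 1/10·h[5]
  h[4] = 1 + 1/10·h[0] + 1/10·h[1] + 1/10·h[2] + 1/5·h[4] + 1/10·h[5]
  h[5] = 1 + 1/5·h[0] + 1/5·h[1] + 1/10·h[2] + 1/10·h[4] + 1/5·h[5]
Solving the 5×5 linear system over states ≠ 3 gives exactly h = [2745/518, 4905/1036, 725/148, 0, 3855/1036, 2505/518] (h[3] = 0 is the target).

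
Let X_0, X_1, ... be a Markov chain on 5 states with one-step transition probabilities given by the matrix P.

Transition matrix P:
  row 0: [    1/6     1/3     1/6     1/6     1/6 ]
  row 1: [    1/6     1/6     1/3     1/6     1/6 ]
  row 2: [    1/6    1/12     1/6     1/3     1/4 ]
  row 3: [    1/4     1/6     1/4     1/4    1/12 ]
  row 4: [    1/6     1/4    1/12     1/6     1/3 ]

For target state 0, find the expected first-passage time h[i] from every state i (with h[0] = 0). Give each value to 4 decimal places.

First-step conditioning: h[0] = 0; for i ≠ 0, h[i] = 1 + Σ_k P[i][k]·h[k].
  h[1] = 1 + 1/6·h[1] + 1/3·h[2] + 1/6·h[3] + 1/6·h[4]
  h[2] = 1 + 1/12·h[1] + 1/6·h[2] + 1/3·h[3] + 1/4·h[4]
  h[3] = 1 + 1/6·h[1] + 1/4·h[2] + 1/4·h[3] + 1/12·h[4]
  h[4] = 1 + 1/4·h[1] + 1/12·h[2] + 1/6·h[3] + 1/3·h[4]
Solving the 4×4 linear system over states ≠ 0 gives exactly h = [0, 529/98, 1567/294, 722/147, 531/98] (h[0] = 0 is the target).

h = [0.0000, 5.3980, 5.3299, 4.9116, 5.4184]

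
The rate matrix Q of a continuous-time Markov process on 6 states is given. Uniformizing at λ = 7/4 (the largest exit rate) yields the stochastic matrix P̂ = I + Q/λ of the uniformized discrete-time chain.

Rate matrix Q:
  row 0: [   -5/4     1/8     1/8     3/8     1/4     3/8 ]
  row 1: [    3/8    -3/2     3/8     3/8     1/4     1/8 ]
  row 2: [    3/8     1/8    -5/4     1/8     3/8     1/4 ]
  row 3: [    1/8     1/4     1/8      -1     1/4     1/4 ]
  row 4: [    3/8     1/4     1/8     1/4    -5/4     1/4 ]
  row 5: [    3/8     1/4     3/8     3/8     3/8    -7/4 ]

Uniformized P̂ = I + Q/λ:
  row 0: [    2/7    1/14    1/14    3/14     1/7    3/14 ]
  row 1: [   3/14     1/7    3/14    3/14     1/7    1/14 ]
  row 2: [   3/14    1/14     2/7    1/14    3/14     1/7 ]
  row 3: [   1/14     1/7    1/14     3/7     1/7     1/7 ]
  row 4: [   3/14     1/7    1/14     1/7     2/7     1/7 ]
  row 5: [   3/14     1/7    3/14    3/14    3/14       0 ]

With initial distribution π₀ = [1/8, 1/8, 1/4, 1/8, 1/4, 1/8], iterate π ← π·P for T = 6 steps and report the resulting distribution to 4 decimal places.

π = [0.1953, 0.1192, 0.1362, 0.2307, 0.1888, 0.1298]

t=0: π = [0.1250, 0.1250, 0.2500, 0.1250, 0.2500, 0.1250]
t=1: π = [0.2054, 0.1161, 0.1607, 0.1875, 0.2054, 0.1250]
t=2: π = [0.2022, 0.1167, 0.1403, 0.2168, 0.1926, 0.1314]
t=3: π = [0.1977, 0.1184, 0.1369, 0.2269, 0.1898, 0.1302]
t=4: π = [0.1960, 0.1190, 0.1363, 0.2298, 0.1890, 0.1299]
t=5: π = [0.1955, 0.1191, 0.1362, 0.2306, 0.1889, 0.1298]
t=6: π = [0.1953, 0.1192, 0.1362, 0.2307, 0.1888, 0.1298]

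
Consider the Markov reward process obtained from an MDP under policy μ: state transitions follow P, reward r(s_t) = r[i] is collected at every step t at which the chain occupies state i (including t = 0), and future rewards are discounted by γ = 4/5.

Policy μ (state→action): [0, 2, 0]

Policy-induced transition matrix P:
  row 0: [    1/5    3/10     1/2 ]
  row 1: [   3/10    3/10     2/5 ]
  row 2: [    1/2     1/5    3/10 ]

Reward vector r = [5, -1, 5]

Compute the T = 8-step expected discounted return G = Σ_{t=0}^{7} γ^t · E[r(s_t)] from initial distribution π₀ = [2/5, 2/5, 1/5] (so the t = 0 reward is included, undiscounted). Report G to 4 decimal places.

t=0: π = [0.4000, 0.4000, 0.2000], E[r] = 2.6000, γ^t·E[r] = 2.600000, running G = 2.600000
t=1: π = [0.3000, 0.2800, 0.4200], E[r] = 3.3200, γ^t·E[r] = 2.656000, running G = 5.256000
t=2: π = [0.3540, 0.2580, 0.3880], E[r] = 3.4520, γ^t·E[r] = 2.209280, running G = 7.465280
t=3: π = [0.3422, 0.2612, 0.3966], E[r] = 3.4328, γ^t·E[r] = 1.757594, running G = 9.222874
t=4: π = [0.3451, 0.2603, 0.3946], E[r] = 3.4380, γ^t·E[r] = 1.408188, running G = 10.631062
t=5: π = [0.3444, 0.2605, 0.3951], E[r] = 3.4367, γ^t·E[r] = 1.126150, running G = 11.757212
t=6: π = [0.3446, 0.2605, 0.3949], E[r] = 3.4370, γ^t·E[r] = 0.900997, running G = 12.658209
t=7: π = [0.3445, 0.2605, 0.3950], E[r] = 3.4370, γ^t·E[r] = 0.720783, running G = 13.378992

G = 13.3790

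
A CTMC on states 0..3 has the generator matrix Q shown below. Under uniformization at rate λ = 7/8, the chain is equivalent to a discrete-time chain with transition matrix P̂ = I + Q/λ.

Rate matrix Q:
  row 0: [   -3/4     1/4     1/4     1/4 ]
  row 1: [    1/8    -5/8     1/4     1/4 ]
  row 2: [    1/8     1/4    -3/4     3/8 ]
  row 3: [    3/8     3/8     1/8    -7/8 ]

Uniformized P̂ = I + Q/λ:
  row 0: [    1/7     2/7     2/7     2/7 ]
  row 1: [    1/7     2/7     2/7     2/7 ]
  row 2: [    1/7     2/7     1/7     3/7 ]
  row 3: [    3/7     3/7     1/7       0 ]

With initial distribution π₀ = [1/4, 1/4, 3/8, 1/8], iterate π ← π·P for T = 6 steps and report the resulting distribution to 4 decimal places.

t=0: π = [0.2500, 0.2500, 0.3750, 0.1250]
t=1: π = [0.1786, 0.3036, 0.2143, 0.3036]
t=2: π = [0.2296, 0.3291, 0.2117, 0.2296]
t=3: π = [0.2085, 0.3185, 0.2227, 0.2504]
t=4: π = [0.2144, 0.3215, 0.2181, 0.2460]
t=5: π = [0.2131, 0.3209, 0.2194, 0.2466]
t=6: π = [0.2133, 0.3209, 0.2191, 0.2466]

π = [0.2133, 0.3209, 0.2191, 0.2466]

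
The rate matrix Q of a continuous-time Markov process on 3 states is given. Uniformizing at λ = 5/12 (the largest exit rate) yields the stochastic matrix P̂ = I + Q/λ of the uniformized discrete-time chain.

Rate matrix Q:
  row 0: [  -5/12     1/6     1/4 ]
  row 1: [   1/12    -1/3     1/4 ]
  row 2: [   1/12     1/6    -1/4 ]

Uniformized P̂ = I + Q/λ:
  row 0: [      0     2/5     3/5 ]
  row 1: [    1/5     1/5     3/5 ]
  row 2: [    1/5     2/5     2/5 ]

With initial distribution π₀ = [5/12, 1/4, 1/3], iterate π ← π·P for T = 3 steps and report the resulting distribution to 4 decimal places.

π = [0.1647, 0.3340, 0.5013]

t=0: π = [0.4167, 0.2500, 0.3333]
t=1: π = [0.1167, 0.3500, 0.5333]
t=2: π = [0.1767, 0.3300, 0.4933]
t=3: π = [0.1647, 0.3340, 0.5013]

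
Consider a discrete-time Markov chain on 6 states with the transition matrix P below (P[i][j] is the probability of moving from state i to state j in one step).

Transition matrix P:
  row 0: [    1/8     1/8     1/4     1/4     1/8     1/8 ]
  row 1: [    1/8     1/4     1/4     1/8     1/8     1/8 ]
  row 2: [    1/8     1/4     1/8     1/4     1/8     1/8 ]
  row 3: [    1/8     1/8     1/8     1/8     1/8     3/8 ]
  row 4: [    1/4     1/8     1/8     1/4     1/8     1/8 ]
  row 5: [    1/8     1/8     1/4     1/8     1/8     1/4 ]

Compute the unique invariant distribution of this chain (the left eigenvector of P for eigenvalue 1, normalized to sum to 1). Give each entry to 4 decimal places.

π = [0.1406, 0.1697, 0.1881, 0.1817, 0.1250, 0.1948]

Balance equations π_j = Σ_i π_i·P[i][j]:
  π_0 = 1/8·π_0 + 1/8·π_1 + 1/8·π_2 + 1/8·π_3 + 1/4·π_4 + 1/8·π_5
  π_1 = 1/8·π_0 + 1/4·π_1 + 1/4·π_2 + 1/8·π_3 + 1/8·π_4 + 1/8·π_5
  π_2 = 1/4·π_0 + 1/4·π_1 + 1/8·π_2 + 1/8·π_3 + 1/8·π_4 + 1/4·π_5
  π_3 = 1/4·π_0 + 1/8·π_1 + 1/4·π_2 + 1/8·π_3 + 1/4·π_4 + 1/8·π_5
  π_4 = 1/8·π_0 + 1/8·π_1 + 1/8·π_2 + 1/8·π_3 + 1/8·π_4 + 1/8·π_5
  normalize: π_0 + π_1 + π_2 + π_3 + π_4 + π_5 = 1
Solving the linear system gives exactly π = [9/64, 793/4672, 879/4672, 849/4672, 1/8, 455/2336].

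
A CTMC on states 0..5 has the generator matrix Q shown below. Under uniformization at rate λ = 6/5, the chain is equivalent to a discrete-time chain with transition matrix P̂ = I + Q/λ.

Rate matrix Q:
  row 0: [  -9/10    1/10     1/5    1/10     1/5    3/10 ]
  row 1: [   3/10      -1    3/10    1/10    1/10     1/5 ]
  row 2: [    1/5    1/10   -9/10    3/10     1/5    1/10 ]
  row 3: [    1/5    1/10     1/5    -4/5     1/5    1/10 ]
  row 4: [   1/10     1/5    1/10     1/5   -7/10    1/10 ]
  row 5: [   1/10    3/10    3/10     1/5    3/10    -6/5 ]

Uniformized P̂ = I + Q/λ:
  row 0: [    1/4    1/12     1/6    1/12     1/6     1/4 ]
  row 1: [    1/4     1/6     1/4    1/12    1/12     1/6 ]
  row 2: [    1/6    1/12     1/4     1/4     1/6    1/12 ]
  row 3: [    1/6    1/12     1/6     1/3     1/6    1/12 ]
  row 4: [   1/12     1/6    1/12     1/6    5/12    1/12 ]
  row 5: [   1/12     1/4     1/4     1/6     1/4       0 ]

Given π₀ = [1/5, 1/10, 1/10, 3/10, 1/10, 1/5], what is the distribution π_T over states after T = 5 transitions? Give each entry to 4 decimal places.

π = [0.1636, 0.1313, 0.1840, 0.1889, 0.2201, 0.1122]

t=0: π = [0.2000, 0.1000, 0.1000, 0.3000, 0.1000, 0.2000]
t=1: π = [0.1667, 0.1333, 0.1917, 0.2000, 0.2000, 0.1083]
t=2: π = [0.1660, 0.1292, 0.1861, 0.1910, 0.2146, 0.1132]
t=3: π = [0.1639, 0.1308, 0.1845, 0.1894, 0.2190, 0.1123]
t=4: π = [0.1636, 0.1312, 0.1841, 0.1890, 0.2199, 0.1122]
t=5: π = [0.1636, 0.1313, 0.1840, 0.1889, 0.2201, 0.1122]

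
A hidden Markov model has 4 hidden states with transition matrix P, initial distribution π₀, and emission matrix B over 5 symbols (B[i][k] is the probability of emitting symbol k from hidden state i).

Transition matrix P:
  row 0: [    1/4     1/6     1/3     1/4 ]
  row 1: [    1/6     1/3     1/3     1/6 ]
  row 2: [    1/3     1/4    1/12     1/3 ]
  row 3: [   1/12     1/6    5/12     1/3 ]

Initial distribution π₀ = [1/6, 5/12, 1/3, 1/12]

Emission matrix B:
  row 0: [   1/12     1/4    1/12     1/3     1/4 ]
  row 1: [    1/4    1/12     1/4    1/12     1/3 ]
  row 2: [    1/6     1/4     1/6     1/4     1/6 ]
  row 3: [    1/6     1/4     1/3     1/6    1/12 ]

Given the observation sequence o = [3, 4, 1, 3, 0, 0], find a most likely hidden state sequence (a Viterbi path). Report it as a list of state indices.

t=0: δ = [5.556e-02, 3.472e-02, 8.333e-02, 1.389e-02]  (obs o_0=3)
t=1: δ = [6.944e-03, 6.944e-03, 3.086e-03, 2.315e-03]  ψ = [2, 2, 0, 2]  (obs o_1=4)
t=2: δ = [4.340e-04, 1.929e-04, 5.787e-04, 4.340e-04]  ψ = [0, 1, 0, 0]  (obs o_2=1)
t=3: δ = [6.430e-05, 1.206e-05, 4.521e-05, 3.215e-05]  ψ = [2, 2, 3, 2]  (obs o_3=3)
t=4: δ = [1.340e-06, 2.826e-06, 3.572e-06, 2.679e-06]  ψ = [0, 2, 0, 0]  (obs o_4=0)
t=5: δ = [9.923e-08, 2.355e-07, 1.861e-07, 1.985e-07]  ψ = [2, 1, 3, 2]  (obs o_5=0)
backtrack: best end state = 1; path = [2, 0, 3, 2, 1, 1]

path = [2, 0, 3, 2, 1, 1]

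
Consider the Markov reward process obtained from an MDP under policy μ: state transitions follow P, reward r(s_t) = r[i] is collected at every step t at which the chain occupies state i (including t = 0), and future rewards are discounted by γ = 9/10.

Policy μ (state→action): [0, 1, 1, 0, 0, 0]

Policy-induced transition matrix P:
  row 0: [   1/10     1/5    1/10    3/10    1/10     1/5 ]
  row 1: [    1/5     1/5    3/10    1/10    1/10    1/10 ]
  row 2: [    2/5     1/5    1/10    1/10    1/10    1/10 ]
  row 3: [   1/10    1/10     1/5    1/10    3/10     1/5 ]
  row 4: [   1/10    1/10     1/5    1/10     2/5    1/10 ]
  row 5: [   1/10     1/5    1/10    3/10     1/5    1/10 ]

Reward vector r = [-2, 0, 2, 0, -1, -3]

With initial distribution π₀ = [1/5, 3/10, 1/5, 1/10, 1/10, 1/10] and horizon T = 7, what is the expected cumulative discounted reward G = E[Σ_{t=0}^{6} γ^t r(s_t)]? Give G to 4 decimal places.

t=0: π = [0.2000, 0.3000, 0.2000, 0.1000, 0.1000, 0.1000], E[r] = -0.4000, γ^t·E[r] = -0.400000, running G = -0.400000
t=1: π = [0.1900, 0.1800, 0.1800, 0.1600, 0.1600, 0.1300], E[r] = -0.5700, γ^t·E[r] = -0.513000, running G = -0.913000
t=2: π = [0.1720, 0.1680, 0.1680, 0.1640, 0.1930, 0.1350], E[r] = -0.6060, γ^t·E[r] = -0.490860, running G = -1.403860
t=3: π = [0.1672, 0.1643, 0.1693, 0.1614, 0.2042, 0.1336], E[r] = -0.6008, γ^t·E[r] = -0.437983, running G = -1.841843
t=4: π = [0.1672, 0.1634, 0.1694, 0.1602, 0.2069, 0.1329], E[r] = -0.6011, γ^t·E[r] = -0.394369, running G = -2.236212
t=5: π = [0.1672, 0.1633, 0.1694, 0.1600, 0.2074, 0.1327], E[r] = -0.6012, γ^t·E[r] = -0.354975, running G = -2.591187
t=6: π = [0.1671, 0.1633, 0.1694, 0.1600, 0.2075, 0.1327], E[r] = -0.6011, γ^t·E[r] = -0.319474, running G = -2.910661

G = -2.9107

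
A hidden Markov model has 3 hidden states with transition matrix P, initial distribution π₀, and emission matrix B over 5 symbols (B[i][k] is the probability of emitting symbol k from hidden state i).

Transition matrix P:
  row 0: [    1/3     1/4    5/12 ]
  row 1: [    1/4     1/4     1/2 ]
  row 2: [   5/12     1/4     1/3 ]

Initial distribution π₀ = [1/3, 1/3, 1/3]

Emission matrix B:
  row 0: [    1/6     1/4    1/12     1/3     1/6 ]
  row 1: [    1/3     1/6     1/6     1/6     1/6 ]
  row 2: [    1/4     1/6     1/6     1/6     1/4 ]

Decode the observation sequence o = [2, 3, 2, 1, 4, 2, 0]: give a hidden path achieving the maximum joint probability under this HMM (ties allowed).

t=0: δ = [2.778e-02, 5.556e-02, 5.556e-02]  (obs o_0=2)
t=1: δ = [7.716e-03, 2.315e-03, 4.630e-03]  ψ = [2, 1, 1]  (obs o_1=3)
t=2: δ = [2.143e-04, 3.215e-04, 5.358e-04]  ψ = [0, 0, 0]  (obs o_2=2)
t=3: δ = [5.582e-05, 2.233e-05, 2.977e-05]  ψ = [2, 2, 2]  (obs o_3=1)
t=4: δ = [3.101e-06, 2.326e-06, 5.814e-06]  ψ = [0, 0, 0]  (obs o_4=4)
t=5: δ = [2.019e-07, 2.423e-07, 3.230e-07]  ψ = [2, 2, 2]  (obs o_5=2)
t=6: δ = [2.243e-08, 2.692e-08, 3.028e-08]  ψ = [2, 2, 1]  (obs o_6=0)
backtrack: best end state = 2; path = [2, 0, 2, 0, 2, 1, 2]

path = [2, 0, 2, 0, 2, 1, 2]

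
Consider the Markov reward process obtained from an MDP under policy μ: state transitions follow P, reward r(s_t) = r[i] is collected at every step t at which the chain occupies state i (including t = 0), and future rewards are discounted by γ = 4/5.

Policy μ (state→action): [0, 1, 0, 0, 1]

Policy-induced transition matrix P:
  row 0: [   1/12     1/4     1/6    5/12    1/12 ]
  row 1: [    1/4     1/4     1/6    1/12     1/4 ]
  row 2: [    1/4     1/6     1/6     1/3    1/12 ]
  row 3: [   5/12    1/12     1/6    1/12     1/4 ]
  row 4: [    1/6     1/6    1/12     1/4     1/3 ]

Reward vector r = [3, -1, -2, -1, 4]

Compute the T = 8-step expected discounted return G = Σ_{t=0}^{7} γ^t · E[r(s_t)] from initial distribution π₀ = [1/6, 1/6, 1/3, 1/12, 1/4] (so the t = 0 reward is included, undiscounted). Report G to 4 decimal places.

t=0: π = [0.1667, 0.1667, 0.3333, 0.0833, 0.2500], E[r] = 0.5833, γ^t·E[r] = 0.583333, running G = 0.583333
t=1: π = [0.2153, 0.1875, 0.1458, 0.2639, 0.1875], E[r] = 0.6528, γ^t·E[r] = 0.522222, running G = 1.105556
t=2: π = [0.2425, 0.1782, 0.1510, 0.2228, 0.2054], E[r] = 0.8461, γ^t·E[r] = 0.541481, running G = 1.647037
t=3: π = [0.2296, 0.1832, 0.1495, 0.2362, 0.2015], E[r] = 0.7765, γ^t·E[r] = 0.397580, running G = 2.044617
t=4: π = [0.2343, 0.1814, 0.1499, 0.2308, 0.2036], E[r] = 0.8053, γ^t·E[r] = 0.329867, running G = 2.374484
t=5: π = [0.2325, 0.1821, 0.1497, 0.2328, 0.2029], E[r] = 0.7948, γ^t·E[r] = 0.260447, running G = 2.634931
t=6: π = [0.2332, 0.1818, 0.1498, 0.2321, 0.2032], E[r] = 0.7989, γ^t·E[r] = 0.209438, running G = 2.844369
t=7: π = [0.2329, 0.1819, 0.1497, 0.2324, 0.2031], E[r] = 0.7974, γ^t·E[r] = 0.167225, running G = 3.011594

G = 3.0116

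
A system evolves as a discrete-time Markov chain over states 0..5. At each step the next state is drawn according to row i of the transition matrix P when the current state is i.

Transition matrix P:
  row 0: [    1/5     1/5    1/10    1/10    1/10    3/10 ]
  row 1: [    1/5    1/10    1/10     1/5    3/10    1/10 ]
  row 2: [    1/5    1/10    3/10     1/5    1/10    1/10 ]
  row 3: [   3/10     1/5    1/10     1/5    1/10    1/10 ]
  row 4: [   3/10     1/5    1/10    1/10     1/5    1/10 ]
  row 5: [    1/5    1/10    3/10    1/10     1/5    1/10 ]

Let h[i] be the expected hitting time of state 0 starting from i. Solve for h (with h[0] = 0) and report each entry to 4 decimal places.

h = [0.0000, 4.2105, 4.2982, 3.8596, 3.8596, 4.2982]

First-step conditioning: h[0] = 0; for i ≠ 0, h[i] = 1 + Σ_k P[i][k]·h[k].
  h[1] = 1 + 1/10·h[1] + 1/10·h[2] + 1/5·h[3] + 3/10·h[4] + 1/10·h[5]
  h[2] = 1 + 1/10·h[1] + 3/10·h[2] + 1/5·h[3] + 1/10·h[4] + 1/10·h[5]
  h[3] = 1 + 1/5·h[1] + 1/10·h[2] + 1/5·h[3] + 1/10·h[4] + 1/10·h[5]
  h[4] = 1 + 1/5·h[1] + 1/10·h[2] + 1/10·h[3] + 1/5·h[4] + 1/10·h[5]
  h[5] = 1 + 1/10·h[1] + 3/10·h[2] + 1/10·h[3] + 1/5·h[4] + 1/10·h[5]
Solving the 5×5 linear system over states ≠ 0 gives exactly h = [0, 80/19, 245/57, 220/57, 220/57, 245/57] (h[0] = 0 is the target).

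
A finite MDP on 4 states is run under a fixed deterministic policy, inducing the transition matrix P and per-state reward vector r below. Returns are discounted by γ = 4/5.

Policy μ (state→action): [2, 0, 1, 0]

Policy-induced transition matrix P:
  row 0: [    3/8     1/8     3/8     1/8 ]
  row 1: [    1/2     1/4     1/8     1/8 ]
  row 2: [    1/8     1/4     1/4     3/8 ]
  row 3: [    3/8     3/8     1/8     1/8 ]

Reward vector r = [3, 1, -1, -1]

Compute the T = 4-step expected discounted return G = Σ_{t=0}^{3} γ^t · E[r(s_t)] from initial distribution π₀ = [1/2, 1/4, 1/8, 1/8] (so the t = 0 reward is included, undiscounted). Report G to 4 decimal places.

t=0: π = [0.5000, 0.2500, 0.1250, 0.1250], E[r] = 1.5000, γ^t·E[r] = 1.500000, running G = 1.500000
t=1: π = [0.3750, 0.2031, 0.2656, 0.1563], E[r] = 0.9063, γ^t·E[r] = 0.725000, running G = 2.225000
t=2: π = [0.3340, 0.2227, 0.2520, 0.1914], E[r] = 0.7813, γ^t·E[r] = 0.500000, running G = 2.725000
t=3: π = [0.3398, 0.2322, 0.2400, 0.1880], E[r] = 0.8237, γ^t·E[r] = 0.421750, running G = 3.146750

G = 3.1468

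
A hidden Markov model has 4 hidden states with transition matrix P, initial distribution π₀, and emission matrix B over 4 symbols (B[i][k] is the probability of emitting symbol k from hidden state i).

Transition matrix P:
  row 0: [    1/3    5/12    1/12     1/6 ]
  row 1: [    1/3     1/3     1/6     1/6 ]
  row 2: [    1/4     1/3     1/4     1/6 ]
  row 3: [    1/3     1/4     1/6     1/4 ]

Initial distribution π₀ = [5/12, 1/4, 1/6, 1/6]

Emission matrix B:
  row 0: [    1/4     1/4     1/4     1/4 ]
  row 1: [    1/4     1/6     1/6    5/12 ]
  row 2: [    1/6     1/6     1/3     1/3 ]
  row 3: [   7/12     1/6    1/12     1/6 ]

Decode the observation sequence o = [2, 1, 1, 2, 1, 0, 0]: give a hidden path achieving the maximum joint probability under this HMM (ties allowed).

path = [0, 0, 0, 0, 0, 3, 3]

t=0: δ = [1.042e-01, 4.167e-02, 5.556e-02, 1.389e-02]  (obs o_0=2)
t=1: δ = [8.681e-03, 7.234e-03, 2.315e-03, 2.894e-03]  ψ = [0, 0, 2, 0]  (obs o_1=1)
t=2: δ = [7.234e-04, 6.028e-04, 2.009e-04, 2.411e-04]  ψ = [0, 0, 1, 0]  (obs o_2=1)
t=3: δ = [6.028e-05, 5.023e-05, 3.349e-05, 1.005e-05]  ψ = [0, 0, 1, 0]  (obs o_3=2)
t=4: δ = [5.023e-06, 4.186e-06, 1.395e-06, 1.674e-06]  ψ = [0, 0, 1, 0]  (obs o_4=1)
t=5: δ = [4.186e-07, 5.233e-07, 1.163e-07, 4.884e-07]  ψ = [0, 0, 1, 0]  (obs o_5=0)
t=6: δ = [4.361e-08, 4.361e-08, 1.454e-08, 7.122e-08]  ψ = [1, 0, 1, 3]  (obs o_6=0)
backtrack: best end state = 3; path = [0, 0, 0, 0, 0, 3, 3]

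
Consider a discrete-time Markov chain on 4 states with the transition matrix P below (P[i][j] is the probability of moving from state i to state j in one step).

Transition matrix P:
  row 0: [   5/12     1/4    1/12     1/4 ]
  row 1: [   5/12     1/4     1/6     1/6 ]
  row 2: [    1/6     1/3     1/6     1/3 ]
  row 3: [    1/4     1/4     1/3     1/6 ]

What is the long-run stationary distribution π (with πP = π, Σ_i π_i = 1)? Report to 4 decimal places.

Balance equations π_j = Σ_i π_i·P[i][j]:
  π_0 = 5/12·π_0 + 5/12·π_1 + 1/6·π_2 + 1/4·π_3
  π_1 = 1/4·π_0 + 1/4·π_1 + 1/3·π_2 + 1/4·π_3
  π_2 = 1/12·π_0 + 1/6·π_1 + 1/6·π_2 + 1/3·π_3
  normalize: π_0 + π_1 + π_2 + π_3 = 1
Solving the linear system gives exactly π = [56/167, 221/835, 147/835, 187/835].

π = [0.3353, 0.2647, 0.1760, 0.2240]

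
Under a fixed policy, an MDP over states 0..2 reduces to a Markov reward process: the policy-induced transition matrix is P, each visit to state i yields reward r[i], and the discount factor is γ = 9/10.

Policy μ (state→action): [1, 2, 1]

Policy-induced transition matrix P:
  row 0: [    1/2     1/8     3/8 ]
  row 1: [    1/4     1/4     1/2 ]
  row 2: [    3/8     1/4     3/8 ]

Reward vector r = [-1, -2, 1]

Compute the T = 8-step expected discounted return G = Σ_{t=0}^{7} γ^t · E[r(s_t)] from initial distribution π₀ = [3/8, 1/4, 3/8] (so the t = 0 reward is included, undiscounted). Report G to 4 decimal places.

G = -2.3699

t=0: π = [0.3750, 0.2500, 0.3750], E[r] = -0.5000, γ^t·E[r] = -0.500000, running G = -0.500000
t=1: π = [0.3906, 0.2031, 0.4063], E[r] = -0.3906, γ^t·E[r] = -0.351563, running G = -0.851563
t=2: π = [0.3984, 0.2012, 0.4004], E[r] = -0.4004, γ^t·E[r] = -0.324316, running G = -1.175879
t=3: π = [0.3997, 0.2002, 0.4001], E[r] = -0.3999, γ^t·E[r] = -0.291529, running G = -1.467408
t=4: π = [0.3999, 0.2000, 0.4000], E[r] = -0.4000, γ^t·E[r] = -0.262436, running G = -1.729844
t=5: π = [0.4000, 0.2000, 0.4000], E[r] = -0.4000, γ^t·E[r] = -0.236195, running G = -1.966038
t=6: π = [0.4000, 0.2000, 0.4000], E[r] = -0.4000, γ^t·E[r] = -0.212576, running G = -2.178615
t=7: π = [0.4000, 0.2000, 0.4000], E[r] = -0.4000, γ^t·E[r] = -0.191319, running G = -2.369933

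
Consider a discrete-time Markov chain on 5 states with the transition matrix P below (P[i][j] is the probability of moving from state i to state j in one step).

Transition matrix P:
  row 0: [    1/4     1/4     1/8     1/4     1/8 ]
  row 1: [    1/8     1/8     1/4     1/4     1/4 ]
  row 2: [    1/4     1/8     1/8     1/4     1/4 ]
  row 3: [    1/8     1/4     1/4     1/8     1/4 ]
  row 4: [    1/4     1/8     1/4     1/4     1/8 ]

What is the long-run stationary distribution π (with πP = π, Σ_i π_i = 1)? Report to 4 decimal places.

Balance equations π_j = Σ_i π_i·P[i][j]:
  π_0 = 1/4·π_0 + 1/8·π_1 + 1/4·π_2 + 1/8·π_3 + 1/4·π_4
  π_1 = 1/4·π_0 + 1/8·π_1 + 1/8·π_2 + 1/4·π_3 + 1/8·π_4
  π_2 = 1/8·π_0 + 1/4·π_1 + 1/8·π_2 + 1/4·π_3 + 1/4·π_4
  π_3 = 1/4·π_0 + 1/4·π_1 + 1/4·π_2 + 1/8·π_3 + 1/4·π_4
  normalize: π_0 + π_1 + π_2 + π_3 + π_4 = 1
Solving the linear system gives exactly π = [1/5, 8/45, 1/5, 2/9, 1/5].

π = [0.2000, 0.1778, 0.2000, 0.2222, 0.2000]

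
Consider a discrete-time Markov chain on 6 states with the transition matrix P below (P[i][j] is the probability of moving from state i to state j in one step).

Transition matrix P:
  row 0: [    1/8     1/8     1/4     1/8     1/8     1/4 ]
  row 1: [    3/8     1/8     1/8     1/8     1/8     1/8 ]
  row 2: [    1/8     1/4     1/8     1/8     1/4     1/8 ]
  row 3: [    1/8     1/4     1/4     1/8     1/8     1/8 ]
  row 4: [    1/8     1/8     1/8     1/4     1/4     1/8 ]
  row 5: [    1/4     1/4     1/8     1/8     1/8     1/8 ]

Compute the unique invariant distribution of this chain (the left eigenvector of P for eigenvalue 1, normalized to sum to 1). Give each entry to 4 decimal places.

Balance equations π_j = Σ_i π_i·P[i][j]:
  π_0 = 1/8·π_0 + 3/8·π_1 + 1/8·π_2 + 1/8·π_3 + 1/8·π_4 + 1/4·π_5
  π_1 = 1/8·π_0 + 1/8·π_1 + 1/4·π_2 + 1/4·π_3 + 1/8·π_4 + 1/4·π_5
  π_2 = 1/4·π_0 + 1/8·π_1 + 1/8·π_2 + 1/4·π_3 + 1/8·π_4 + 1/8·π_5
  π_3 = 1/8·π_0 + 1/8·π_1 + 1/8·π_2 + 1/8·π_3 + 1/4·π_4 + 1/8·π_5
  π_4 = 1/8·π_0 + 1/8·π_1 + 1/4·π_2 + 1/8·π_3 + 1/4·π_4 + 1/8·π_5
  normalize: π_0 + π_1 + π_2 + π_3 + π_4 + π_5 = 1
Solving the linear system gives exactly π = [1007/5321, 972/5321, 888/5321, 776/5321, 887/5321, 791/5321].

π = [0.1893, 0.1827, 0.1669, 0.1458, 0.1667, 0.1487]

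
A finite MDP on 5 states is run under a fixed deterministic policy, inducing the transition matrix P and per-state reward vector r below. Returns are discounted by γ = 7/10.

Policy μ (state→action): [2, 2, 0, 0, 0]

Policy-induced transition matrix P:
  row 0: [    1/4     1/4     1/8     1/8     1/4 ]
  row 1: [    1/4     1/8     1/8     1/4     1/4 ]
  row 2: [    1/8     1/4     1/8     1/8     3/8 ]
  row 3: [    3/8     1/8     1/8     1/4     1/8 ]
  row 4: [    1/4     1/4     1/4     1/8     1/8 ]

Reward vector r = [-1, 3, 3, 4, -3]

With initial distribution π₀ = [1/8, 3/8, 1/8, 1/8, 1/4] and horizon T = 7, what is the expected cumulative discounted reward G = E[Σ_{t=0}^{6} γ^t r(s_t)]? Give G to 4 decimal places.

G = 2.8820

t=0: π = [0.1250, 0.3750, 0.1250, 0.1250, 0.2500], E[r] = 1.1250, γ^t·E[r] = 1.125000, running G = 1.125000
t=1: π = [0.2500, 0.1875, 0.1563, 0.1875, 0.2188], E[r] = 0.8750, γ^t·E[r] = 0.612500, running G = 1.737500
t=2: π = [0.2539, 0.2031, 0.1523, 0.1719, 0.2188], E[r] = 0.8438, γ^t·E[r] = 0.413438, running G = 2.150938
t=3: π = [0.2524, 0.2031, 0.1523, 0.1719, 0.2202], E[r] = 0.8408, γ^t·E[r] = 0.288401, running G = 2.439339
t=4: π = [0.2524, 0.2031, 0.1525, 0.1719, 0.2200], E[r] = 0.8419, γ^t·E[r] = 0.202145, running G = 2.641484
t=5: π = [0.2524, 0.2031, 0.1525, 0.1719, 0.2201], E[r] = 0.8417, γ^t·E[r] = 0.141471, running G = 2.782954
t=6: π = [0.2524, 0.2031, 0.1525, 0.1719, 0.2201], E[r] = 0.8418, γ^t·E[r] = 0.099034, running G = 2.881988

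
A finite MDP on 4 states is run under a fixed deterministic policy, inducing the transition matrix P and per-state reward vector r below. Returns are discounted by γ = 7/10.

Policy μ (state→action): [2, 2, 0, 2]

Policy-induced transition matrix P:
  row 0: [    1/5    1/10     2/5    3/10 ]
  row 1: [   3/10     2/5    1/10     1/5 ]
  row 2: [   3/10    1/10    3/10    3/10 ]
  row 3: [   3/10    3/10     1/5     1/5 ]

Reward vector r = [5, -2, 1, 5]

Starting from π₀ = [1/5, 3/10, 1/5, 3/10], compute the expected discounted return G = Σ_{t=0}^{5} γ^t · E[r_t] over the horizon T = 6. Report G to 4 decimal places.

G = 6.7615

t=0: π = [0.2000, 0.3000, 0.2000, 0.3000], E[r] = 2.1000, γ^t·E[r] = 2.100000, running G = 2.100000
t=1: π = [0.2800, 0.2500, 0.2300, 0.2400], E[r] = 2.3300, γ^t·E[r] = 1.631000, running G = 3.731000
t=2: π = [0.2720, 0.2230, 0.2540, 0.2510], E[r] = 2.4230, γ^t·E[r] = 1.187270, running G = 4.918270
t=3: π = [0.2728, 0.2171, 0.2575, 0.2526], E[r] = 2.4503, γ^t·E[r] = 0.840453, running G = 5.758723
t=4: π = [0.2727, 0.2157, 0.2586, 0.2530], E[r] = 2.4561, γ^t·E[r] = 0.589698, running G = 6.348421
t=5: π = [0.2727, 0.2153, 0.2588, 0.2531], E[r] = 2.4575, γ^t·E[r] = 0.413038, running G = 6.761459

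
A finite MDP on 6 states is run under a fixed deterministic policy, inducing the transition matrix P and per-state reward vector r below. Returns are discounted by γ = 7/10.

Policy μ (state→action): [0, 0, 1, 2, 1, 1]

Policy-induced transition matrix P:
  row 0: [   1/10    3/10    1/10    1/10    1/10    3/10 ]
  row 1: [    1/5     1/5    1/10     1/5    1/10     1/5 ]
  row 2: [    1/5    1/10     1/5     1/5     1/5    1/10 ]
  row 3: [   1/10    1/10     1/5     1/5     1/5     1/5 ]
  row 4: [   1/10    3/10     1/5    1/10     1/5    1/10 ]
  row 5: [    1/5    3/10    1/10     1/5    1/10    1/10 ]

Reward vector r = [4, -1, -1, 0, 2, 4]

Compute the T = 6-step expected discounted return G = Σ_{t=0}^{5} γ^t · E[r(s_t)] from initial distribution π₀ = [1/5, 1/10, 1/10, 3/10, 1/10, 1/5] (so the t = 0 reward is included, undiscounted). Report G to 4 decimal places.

t=0: π = [0.2000, 0.1000, 0.1000, 0.3000, 0.1000, 0.2000], E[r] = 1.6000, γ^t·E[r] = 1.600000, running G = 1.600000
t=1: π = [0.1400, 0.2100, 0.1500, 0.1700, 0.1500, 0.1800], E[r] = 1.2200, γ^t·E[r] = 0.854000, running G = 2.454000
t=2: π = [0.1540, 0.2150, 0.1470, 0.1710, 0.1470, 0.1660], E[r] = 1.2120, γ^t·E[r] = 0.593880, running G = 3.047880
t=3: π = [0.1528, 0.2149, 0.1465, 0.1699, 0.1465, 0.1694], E[r] = 1.2204, γ^t·E[r] = 0.418597, running G = 3.466477
t=4: π = [0.1531, 0.2152, 0.1463, 0.1701, 0.1463, 0.1690], E[r] = 1.2195, γ^t·E[r] = 0.292812, running G = 3.759289
t=5: π = [0.1531, 0.2152, 0.1463, 0.1701, 0.1463, 0.1691], E[r] = 1.2199, γ^t·E[r] = 0.205023, running G = 3.964312

G = 3.9643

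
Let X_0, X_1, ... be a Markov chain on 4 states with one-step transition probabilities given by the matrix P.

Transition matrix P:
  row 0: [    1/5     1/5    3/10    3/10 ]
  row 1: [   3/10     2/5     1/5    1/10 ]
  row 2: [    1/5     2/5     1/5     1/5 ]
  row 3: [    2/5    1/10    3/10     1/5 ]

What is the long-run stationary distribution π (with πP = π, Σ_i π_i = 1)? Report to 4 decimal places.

Balance equations π_j = Σ_i π_i·P[i][j]:
  π_0 = 1/5·π_0 + 3/10·π_1 + 1/5·π_2 + 2/5·π_3
  π_1 = 1/5·π_0 + 2/5·π_1 + 2/5·π_2 + 1/10·π_3
  π_2 = 3/10·π_0 + 1/5·π_1 + 1/5·π_2 + 3/10·π_3
  normalize: π_0 + π_1 + π_2 + π_3 = 1
Solving the linear system gives exactly π = [260/969, 278/969, 239/969, 64/323].

π = [0.2683, 0.2869, 0.2466, 0.1981]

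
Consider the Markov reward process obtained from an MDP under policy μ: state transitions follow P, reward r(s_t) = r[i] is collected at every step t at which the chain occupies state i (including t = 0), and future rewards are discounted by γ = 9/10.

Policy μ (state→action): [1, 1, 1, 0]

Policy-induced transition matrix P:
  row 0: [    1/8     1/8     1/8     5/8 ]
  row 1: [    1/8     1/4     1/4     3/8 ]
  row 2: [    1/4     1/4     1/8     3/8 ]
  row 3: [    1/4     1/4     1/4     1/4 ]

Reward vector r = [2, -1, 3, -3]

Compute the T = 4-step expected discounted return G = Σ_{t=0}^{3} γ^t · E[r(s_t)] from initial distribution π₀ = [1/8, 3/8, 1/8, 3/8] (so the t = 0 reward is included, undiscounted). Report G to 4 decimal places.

G = -1.6876

t=0: π = [0.1250, 0.3750, 0.1250, 0.3750], E[r] = -0.8750, γ^t·E[r] = -0.875000, running G = -0.875000
t=1: π = [0.1875, 0.2344, 0.2188, 0.3594], E[r] = -0.2813, γ^t·E[r] = -0.253125, running G = -1.128125
t=2: π = [0.1973, 0.2266, 0.1992, 0.3770], E[r] = -0.3652, γ^t·E[r] = -0.295840, running G = -1.423965
t=3: π = [0.1970, 0.2253, 0.2004, 0.3772], E[r] = -0.3616, γ^t·E[r] = -0.263586, running G = -1.687551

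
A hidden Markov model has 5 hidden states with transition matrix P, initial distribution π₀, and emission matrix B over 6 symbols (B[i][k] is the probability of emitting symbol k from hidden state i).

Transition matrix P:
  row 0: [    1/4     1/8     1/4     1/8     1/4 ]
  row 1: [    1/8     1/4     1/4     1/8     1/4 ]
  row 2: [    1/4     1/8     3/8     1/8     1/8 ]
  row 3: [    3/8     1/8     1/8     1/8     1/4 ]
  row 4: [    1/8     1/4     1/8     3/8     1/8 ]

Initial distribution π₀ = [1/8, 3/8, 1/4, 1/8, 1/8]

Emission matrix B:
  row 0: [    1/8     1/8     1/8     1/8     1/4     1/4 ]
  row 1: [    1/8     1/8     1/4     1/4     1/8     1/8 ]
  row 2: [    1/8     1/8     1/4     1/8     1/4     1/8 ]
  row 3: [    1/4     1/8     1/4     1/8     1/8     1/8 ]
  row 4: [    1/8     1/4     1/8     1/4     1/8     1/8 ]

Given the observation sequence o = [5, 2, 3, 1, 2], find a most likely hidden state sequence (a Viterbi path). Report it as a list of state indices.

path = [1, 1, 1, 4, 3]

t=0: δ = [3.125e-02, 4.688e-02, 3.125e-02, 1.562e-02, 1.562e-02]  (obs o_0=5)
t=1: δ = [9.766e-04, 2.930e-03, 2.930e-03, 1.465e-03, 1.465e-03]  ψ = [0, 1, 1, 1, 1]  (obs o_1=2)
t=2: δ = [9.155e-05, 1.831e-04, 1.373e-04, 6.866e-05, 1.831e-04]  ψ = [2, 1, 2, 4, 1]  (obs o_2=3)
t=3: δ = [4.292e-06, 5.722e-06, 6.437e-06, 8.583e-06, 1.144e-05]  ψ = [2, 1, 2, 4, 1]  (obs o_3=1)
t=4: δ = [4.023e-07, 7.153e-07, 6.035e-07, 1.073e-06, 2.682e-07]  ψ = [3, 4, 2, 4, 3]  (obs o_4=2)
backtrack: best end state = 3; path = [1, 1, 1, 4, 3]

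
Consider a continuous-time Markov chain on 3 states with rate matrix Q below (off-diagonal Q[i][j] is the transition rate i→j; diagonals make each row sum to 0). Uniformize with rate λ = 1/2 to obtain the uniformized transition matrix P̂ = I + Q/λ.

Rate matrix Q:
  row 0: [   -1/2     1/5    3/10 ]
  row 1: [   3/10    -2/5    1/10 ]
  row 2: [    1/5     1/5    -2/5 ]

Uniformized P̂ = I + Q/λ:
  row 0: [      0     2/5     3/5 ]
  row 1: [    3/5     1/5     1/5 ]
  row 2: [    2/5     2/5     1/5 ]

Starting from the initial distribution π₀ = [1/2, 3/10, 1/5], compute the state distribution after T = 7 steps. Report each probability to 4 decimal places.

t=0: π = [0.5000, 0.3000, 0.2000]
t=1: π = [0.2600, 0.3400, 0.4000]
t=2: π = [0.3640, 0.3320, 0.3040]
t=3: π = [0.3208, 0.3336, 0.3456]
t=4: π = [0.3384, 0.3333, 0.3283]
t=5: π = [0.3313, 0.3333, 0.3354]
t=6: π = [0.3342, 0.3333, 0.3325]
t=7: π = [0.3330, 0.3333, 0.3337]

π = [0.3330, 0.3333, 0.3337]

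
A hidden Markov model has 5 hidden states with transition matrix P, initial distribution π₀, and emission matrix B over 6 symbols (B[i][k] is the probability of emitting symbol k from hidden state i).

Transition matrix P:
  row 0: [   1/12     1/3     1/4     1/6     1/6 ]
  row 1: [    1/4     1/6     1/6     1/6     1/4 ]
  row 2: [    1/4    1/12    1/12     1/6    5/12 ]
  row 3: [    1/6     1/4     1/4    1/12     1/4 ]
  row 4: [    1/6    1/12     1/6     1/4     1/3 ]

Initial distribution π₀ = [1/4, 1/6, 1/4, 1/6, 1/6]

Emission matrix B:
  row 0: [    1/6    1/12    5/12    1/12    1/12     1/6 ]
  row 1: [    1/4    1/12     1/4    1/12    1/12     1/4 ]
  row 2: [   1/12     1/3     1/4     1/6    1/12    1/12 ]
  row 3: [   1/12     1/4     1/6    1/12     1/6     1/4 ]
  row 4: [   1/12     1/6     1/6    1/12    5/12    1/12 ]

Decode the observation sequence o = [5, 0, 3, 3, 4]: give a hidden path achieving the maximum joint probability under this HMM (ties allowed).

t=0: δ = [4.167e-02, 4.167e-02, 2.083e-02, 4.167e-02, 1.389e-02]  (obs o_0=5)
t=1: δ = [1.736e-03, 3.472e-03, 8.681e-04, 5.787e-04, 8.681e-04]  ψ = [1, 0, 0, 0, 1]  (obs o_1=0)
t=2: δ = [7.234e-05, 4.823e-05, 9.645e-05, 4.823e-05, 7.234e-05]  ψ = [1, 0, 1, 1, 1]  (obs o_2=3)
t=3: δ = [2.009e-06, 2.009e-06, 3.014e-06, 1.507e-06, 3.349e-06]  ψ = [2, 0, 0, 4, 2]  (obs o_3=3)
t=4: δ = [6.279e-08, 5.582e-08, 4.651e-08, 1.395e-07, 5.233e-07]  ψ = [2, 0, 4, 4, 2]  (obs o_4=4)
backtrack: best end state = 4; path = [0, 1, 0, 2, 4]

path = [0, 1, 0, 2, 4]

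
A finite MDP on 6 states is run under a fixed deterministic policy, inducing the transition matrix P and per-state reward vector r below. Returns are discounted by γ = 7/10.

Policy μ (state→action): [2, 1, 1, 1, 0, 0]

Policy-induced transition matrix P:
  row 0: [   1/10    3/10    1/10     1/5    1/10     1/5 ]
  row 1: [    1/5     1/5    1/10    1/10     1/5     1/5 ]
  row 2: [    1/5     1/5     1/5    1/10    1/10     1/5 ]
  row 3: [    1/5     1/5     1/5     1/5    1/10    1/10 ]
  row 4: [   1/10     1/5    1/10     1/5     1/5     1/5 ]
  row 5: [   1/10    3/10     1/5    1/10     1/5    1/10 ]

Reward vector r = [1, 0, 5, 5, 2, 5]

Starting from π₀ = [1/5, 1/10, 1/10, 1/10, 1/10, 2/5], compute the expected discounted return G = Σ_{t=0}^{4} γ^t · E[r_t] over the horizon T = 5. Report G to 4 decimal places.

G = 8.2561

t=0: π = [0.2000, 0.1000, 0.1000, 0.1000, 0.1000, 0.4000], E[r] = 3.4000, γ^t·E[r] = 3.400000, running G = 3.400000
t=1: π = [0.1300, 0.2600, 0.1600, 0.1400, 0.1600, 0.1500], E[r] = 2.7000, γ^t·E[r] = 1.890000, running G = 5.290000
t=2: π = [0.1560, 0.2280, 0.1450, 0.1430, 0.1570, 0.1710], E[r] = 2.7650, γ^t·E[r] = 1.354850, running G = 6.644850
t=3: π = [0.1516, 0.2327, 0.1459, 0.1456, 0.1556, 0.1686], E[r] = 2.7633, γ^t·E[r] = 0.947812, running G = 7.592662
t=4: π = [0.1524, 0.2320, 0.1460, 0.1453, 0.1557, 0.1686], E[r] = 2.7632, γ^t·E[r] = 0.663432, running G = 8.256094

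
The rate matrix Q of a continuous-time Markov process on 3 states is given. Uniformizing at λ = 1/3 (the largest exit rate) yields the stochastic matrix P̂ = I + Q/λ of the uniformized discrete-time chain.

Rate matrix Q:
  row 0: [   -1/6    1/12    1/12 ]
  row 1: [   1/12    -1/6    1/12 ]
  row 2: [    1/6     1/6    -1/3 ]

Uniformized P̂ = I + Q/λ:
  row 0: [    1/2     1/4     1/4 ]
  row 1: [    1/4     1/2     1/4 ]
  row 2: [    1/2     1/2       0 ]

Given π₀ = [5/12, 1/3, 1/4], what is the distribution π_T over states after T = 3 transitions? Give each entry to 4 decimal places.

t=0: π = [0.4167, 0.3333, 0.2500]
t=1: π = [0.4167, 0.3958, 0.1875]
t=2: π = [0.4010, 0.3958, 0.2031]
t=3: π = [0.4010, 0.3997, 0.1992]

π = [0.4010, 0.3997, 0.1992]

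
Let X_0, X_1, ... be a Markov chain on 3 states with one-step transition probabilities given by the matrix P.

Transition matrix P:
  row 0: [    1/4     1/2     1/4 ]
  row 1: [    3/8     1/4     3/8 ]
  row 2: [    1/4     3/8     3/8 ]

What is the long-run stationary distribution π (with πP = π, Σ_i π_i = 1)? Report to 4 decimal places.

π = [0.2958, 0.3662, 0.3380]

Balance equations π_j = Σ_i π_i·P[i][j]:
  π_0 = 1/4·π_0 + 3/8·π_1 + 1/4·π_2
  π_1 = 1/2·π_0 + 1/4·π_1 + 3/8·π_2
  normalize: π_0 + π_1 + π_2 = 1
Solving the linear system gives exactly π = [21/71, 26/71, 24/71].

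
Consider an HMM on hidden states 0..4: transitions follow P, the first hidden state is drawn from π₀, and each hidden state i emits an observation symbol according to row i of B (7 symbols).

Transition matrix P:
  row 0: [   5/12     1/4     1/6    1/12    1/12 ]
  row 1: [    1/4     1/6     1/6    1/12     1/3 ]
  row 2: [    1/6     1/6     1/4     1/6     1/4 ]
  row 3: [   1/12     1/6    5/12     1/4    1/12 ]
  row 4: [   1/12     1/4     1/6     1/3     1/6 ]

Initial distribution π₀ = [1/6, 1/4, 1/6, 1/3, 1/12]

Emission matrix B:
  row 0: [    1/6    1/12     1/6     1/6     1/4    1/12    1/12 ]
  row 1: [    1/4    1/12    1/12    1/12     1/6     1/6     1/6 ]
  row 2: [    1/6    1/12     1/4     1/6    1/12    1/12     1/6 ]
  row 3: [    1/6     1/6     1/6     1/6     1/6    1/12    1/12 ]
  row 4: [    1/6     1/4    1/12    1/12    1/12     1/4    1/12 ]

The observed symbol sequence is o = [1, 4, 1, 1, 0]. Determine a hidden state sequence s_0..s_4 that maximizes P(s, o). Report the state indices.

t=0: δ = [1.389e-02, 2.083e-02, 1.389e-02, 5.556e-02, 2.083e-02]  (obs o_0=1)
t=1: δ = [1.447e-03, 1.543e-03, 1.929e-03, 2.315e-03, 5.787e-04]  ψ = [0, 3, 3, 3, 1]  (obs o_1=4)
t=2: δ = [5.023e-05, 3.215e-05, 8.038e-05, 9.645e-05, 1.286e-04]  ψ = [0, 3, 3, 3, 1]  (obs o_2=1)
t=3: δ = [1.744e-06, 2.679e-06, 3.349e-06, 7.144e-06, 5.358e-06]  ψ = [0, 4, 3, 4, 4]  (obs o_3=1)
t=4: δ = [1.211e-07, 3.349e-07, 4.961e-07, 2.977e-07, 1.488e-07]  ψ = [0, 4, 3, 3, 1]  (obs o_4=0)
backtrack: best end state = 2; path = [3, 1, 4, 3, 2]

path = [3, 1, 4, 3, 2]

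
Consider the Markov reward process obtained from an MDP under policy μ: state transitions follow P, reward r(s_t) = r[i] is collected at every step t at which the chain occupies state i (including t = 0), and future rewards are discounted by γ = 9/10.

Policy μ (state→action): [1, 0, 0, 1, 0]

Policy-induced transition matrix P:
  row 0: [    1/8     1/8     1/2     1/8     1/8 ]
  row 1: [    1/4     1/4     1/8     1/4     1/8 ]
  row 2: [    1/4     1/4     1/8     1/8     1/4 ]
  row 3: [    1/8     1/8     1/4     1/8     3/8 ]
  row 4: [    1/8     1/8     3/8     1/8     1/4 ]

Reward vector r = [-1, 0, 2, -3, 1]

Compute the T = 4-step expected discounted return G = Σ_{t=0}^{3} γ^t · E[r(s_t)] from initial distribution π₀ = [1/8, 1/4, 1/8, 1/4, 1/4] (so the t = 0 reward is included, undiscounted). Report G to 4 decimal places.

t=0: π = [0.1250, 0.2500, 0.1250, 0.2500, 0.2500], E[r] = -0.3750, γ^t·E[r] = -0.375000, running G = -0.375000
t=1: π = [0.1719, 0.1719, 0.2656, 0.1563, 0.2344], E[r] = 0.1250, γ^t·E[r] = 0.112500, running G = -0.262500
t=2: π = [0.1797, 0.1797, 0.2676, 0.1465, 0.2266], E[r] = 0.1426, γ^t·E[r] = 0.115488, running G = -0.147012
t=3: π = [0.1809, 0.1809, 0.2673, 0.1475, 0.2234], E[r] = 0.1348, γ^t·E[r] = 0.098244, running G = -0.048768

G = -0.0488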